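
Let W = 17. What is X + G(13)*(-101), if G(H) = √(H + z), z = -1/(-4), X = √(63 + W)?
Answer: 4*√5 - 101*√53/2 ≈ -358.70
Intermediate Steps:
X = 4*√5 (X = √(63 + 17) = √80 = 4*√5 ≈ 8.9443)
z = ¼ (z = -1*(-¼) = ¼ ≈ 0.25000)
G(H) = √(¼ + H) (G(H) = √(H + ¼) = √(¼ + H))
X + G(13)*(-101) = 4*√5 + (√(1 + 4*13)/2)*(-101) = 4*√5 + (√(1 + 52)/2)*(-101) = 4*√5 + (√53/2)*(-101) = 4*√5 - 101*√53/2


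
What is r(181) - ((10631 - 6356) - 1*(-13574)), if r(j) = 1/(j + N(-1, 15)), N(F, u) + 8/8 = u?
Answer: -3480554/195 ≈ -17849.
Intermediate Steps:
N(F, u) = -1 + u
r(j) = 1/(14 + j) (r(j) = 1/(j + (-1 + 15)) = 1/(j + 14) = 1/(14 + j))
r(181) - ((10631 - 6356) - 1*(-13574)) = 1/(14 + 181) - ((10631 - 6356) - 1*(-13574)) = 1/195 - (4275 + 13574) = 1/195 - 1*17849 = 1/195 - 17849 = -3480554/195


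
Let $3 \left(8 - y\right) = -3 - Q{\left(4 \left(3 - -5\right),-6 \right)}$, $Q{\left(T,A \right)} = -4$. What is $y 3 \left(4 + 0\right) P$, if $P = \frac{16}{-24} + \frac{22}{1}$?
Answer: $\frac{5888}{3} \approx 1962.7$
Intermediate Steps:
$y = \frac{23}{3}$ ($y = 8 - \frac{-3 - -4}{3} = 8 - \frac{-3 + 4}{3} = 8 - \frac{1}{3} = \frac{23}{3} \approx 7.6667$)
$P = \frac{64}{3}$ ($P = 16 \left(- \frac{1}{24}\right) + 22 \cdot 1 = - \frac{2}{3} + 22 = \frac{64}{3} \approx 21.333$)
$y 3 \left(4 + 0\right) P = \frac{23 \cdot 3 \left(4 + 0\right)}{3} \cdot \frac{64}{3} = \frac{23 \cdot 3 \cdot 4}{3} \cdot \frac{64}{3} = \frac{23}{3} \cdot 12 \cdot \frac{64}{3} = 92 \cdot \frac{64}{3} = \frac{5888}{3}$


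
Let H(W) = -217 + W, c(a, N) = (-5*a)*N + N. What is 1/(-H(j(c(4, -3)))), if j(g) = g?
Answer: 1/160 ≈ 0.0062500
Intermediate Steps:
c(a, N) = N - 5*N*a (c(a, N) = -5*N*a + N = N - 5*N*a)
1/(-H(j(c(4, -3)))) = 1/(-(-217 - 3*(1 - 5*4))) = 1/(-(-217 - 3*(1 - 20))) = 1/(-(-217 - 3*(-19))) = 1/(-(-217 + 57)) = 1/(-1*(-160)) = 1/160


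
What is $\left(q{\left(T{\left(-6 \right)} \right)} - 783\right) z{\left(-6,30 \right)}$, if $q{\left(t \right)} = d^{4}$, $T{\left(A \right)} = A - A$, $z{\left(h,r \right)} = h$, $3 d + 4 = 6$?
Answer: $\frac{126814}{27} \approx 4696.8$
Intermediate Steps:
$d = \frac{2}{3}$ ($d = - \frac{4}{3} + \frac{1}{3} \cdot 6 = - \frac{4}{3} + 2 = \frac{2}{3} \approx 0.66667$)
$T{\left(A \right)} = 0$
$q{\left(t \right)} = \frac{16}{81}$ ($q{\left(t \right)} = \left(\frac{2}{3}\right)^{4} = \frac{16}{81}$)
$\left(q{\left(T{\left(-6 \right)} \right)} - 783\right) z{\left(-6,30 \right)} = \left(\frac{16}{81} - 783\right) \left(-6\right) = \left(- \frac{63407}{81}\right) \left(-6\right) = \frac{126814}{27}$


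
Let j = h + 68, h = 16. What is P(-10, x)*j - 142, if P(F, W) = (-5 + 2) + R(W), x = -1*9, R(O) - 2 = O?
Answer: -982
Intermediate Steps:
R(O) = 2 + O
x = -9
j = 84 (j = 16 + 68 = 84)
P(F, W) = -1 + W (P(F, W) = (-5 + 2) + (2 + W) = -3 + (2 + W) = -1 + W)
P(-10, x)*j - 142 = (-1 - 9)*84 - 142 = -10*84 - 142 = -840 - 142 = -982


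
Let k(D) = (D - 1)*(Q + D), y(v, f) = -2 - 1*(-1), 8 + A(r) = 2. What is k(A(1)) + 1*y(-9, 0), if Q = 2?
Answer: 27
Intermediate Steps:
A(r) = -6 (A(r) = -8 + 2 = -6)
y(v, f) = -1 (y(v, f) = -2 + 1 = -1)
k(D) = (-1 + D)*(2 + D) (k(D) = (D - 1)*(2 + D) = (-1 + D)*(2 + D))
k(A(1)) + 1*y(-9, 0) = (-2 - 6 + (-6)²) + 1*(-1) = (-2 - 6 + 36) - 1 = 28 - 1 = 27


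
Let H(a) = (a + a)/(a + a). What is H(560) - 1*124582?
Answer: -124581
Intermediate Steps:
H(a) = 1 (H(a) = (2*a)/((2*a)) = (2*a)*(1/(2*a)) = 1)
H(560) - 1*124582 = 1 - 1*124582 = 1 - 124582 = -124581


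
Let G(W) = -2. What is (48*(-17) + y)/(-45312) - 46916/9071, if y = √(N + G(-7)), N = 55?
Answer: -44134497/8563024 - √53/45312 ≈ -5.1542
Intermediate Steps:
y = √53 (y = √(55 - 2) = √53 ≈ 7.2801)
(48*(-17) + y)/(-45312) - 46916/9071 = (48*(-17) + √53)/(-45312) - 46916/9071 = (-816 + √53)*(-1/45312) - 46916*1/9071 = (17/944 - √53/45312) - 46916/9071 = -44134497/8563024 - √53/45312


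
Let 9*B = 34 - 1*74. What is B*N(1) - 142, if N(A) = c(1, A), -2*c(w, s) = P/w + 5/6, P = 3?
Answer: -3604/27 ≈ -133.48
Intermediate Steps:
B = -40/9 (B = (34 - 1*74)/9 = (34 - 74)/9 = (⅑)*(-40) = -40/9 ≈ -4.4444)
c(w, s) = -5/12 - 3/(2*w) (c(w, s) = -(3/w + 5/6)/2 = -(3/w + 5*(⅙))/2 = -(3/w + ⅚)/2 = -(⅚ + 3/w)/2 = -5/12 - 3/(2*w))
N(A) = -23/12 (N(A) = (1/12)*(-18 - 5*1)/1 = (1/12)*1*(-18 - 5) = (1/12)*1*(-23) = -23/12)
B*N(1) - 142 = -40/9*(-23/12) - 142 = 230/27 - 142 = -3604/27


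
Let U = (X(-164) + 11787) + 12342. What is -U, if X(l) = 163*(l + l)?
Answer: 29335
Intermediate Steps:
X(l) = 326*l (X(l) = 163*(2*l) = 326*l)
U = -29335 (U = (326*(-164) + 11787) + 12342 = (-53464 + 11787) + 12342 = -41677 + 12342 = -29335)
-U = -1*(-29335) = 29335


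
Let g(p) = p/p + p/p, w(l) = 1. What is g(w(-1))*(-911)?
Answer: -1822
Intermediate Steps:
g(p) = 2 (g(p) = 1 + 1 = 2)
g(w(-1))*(-911) = 2*(-911) = -1822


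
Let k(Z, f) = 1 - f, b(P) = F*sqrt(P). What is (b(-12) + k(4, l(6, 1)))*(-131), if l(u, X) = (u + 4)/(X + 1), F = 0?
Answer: 524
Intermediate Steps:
l(u, X) = (4 + u)/(1 + X)
b(P) = 0 (b(P) = 0*sqrt(P) = 0)
(b(-12) + k(4, l(6, 1)))*(-131) = (0 + (1 - (4 + 6)/(1 + 1)))*(-131) = (0 + (1 - 10/2))*(-131) = (0 + (1 - 1*5))*(-131) = (0 + (1 - 5))*(-131) = (0 - 4)*(-131) = -4*(-131) = 524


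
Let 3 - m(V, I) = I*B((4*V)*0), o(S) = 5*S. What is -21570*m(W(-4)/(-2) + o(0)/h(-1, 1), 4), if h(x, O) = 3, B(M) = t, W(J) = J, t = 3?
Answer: 194130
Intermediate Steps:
B(M) = 3
m(V, I) = 3 - 3*I (m(V, I) = 3 - I*3 = 3 - 3*I)
-21570*m(W(-4)/(-2) + o(0)/h(-1, 1), 4) = -21570*(3 - 3*4) = -21570*(3 - 12) = -21570*(-9) = 194130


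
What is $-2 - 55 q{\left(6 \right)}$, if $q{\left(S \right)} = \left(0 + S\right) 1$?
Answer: $-332$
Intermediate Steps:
$q{\left(S \right)} = S$ ($q{\left(S \right)} = S 1 = S$)
$-2 - 55 q{\left(6 \right)} = -2 - 330 = -332$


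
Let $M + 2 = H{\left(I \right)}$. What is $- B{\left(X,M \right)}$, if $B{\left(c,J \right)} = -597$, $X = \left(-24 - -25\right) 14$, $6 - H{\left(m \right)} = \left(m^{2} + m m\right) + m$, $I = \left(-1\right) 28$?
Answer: $597$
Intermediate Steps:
$I = -28$
$H{\left(m \right)} = 6 - m - 2 m^{2}$ ($H{\left(m \right)} = 6 - \left(\left(m^{2} + m m\right) + m\right) = 6 - \left(\left(m^{2} + m^{2}\right) + m\right) = 6 - \left(2 m^{2} + m\right) = 6 - \left(m + 2 m^{2}\right) = 6 - m - 2 m^{2}$)
$X = 14$ ($X = \left(-24 + 25\right) 14 = 1 \cdot 14 = 14$)
$M = -1536$ ($M = -2 - \left(-34 + 1568\right) = -2 + \left(6 + 28 - 1568\right) = -2 - 1534 = -1536$)
$- B{\left(X,M \right)} = \left(-1\right) \left(-597\right) = 597$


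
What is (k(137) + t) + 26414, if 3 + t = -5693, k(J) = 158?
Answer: 20876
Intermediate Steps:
t = -5696 (t = -3 - 5693 = -5696)
(k(137) + t) + 26414 = (158 - 5696) + 26414 = -5538 + 26414 = 20876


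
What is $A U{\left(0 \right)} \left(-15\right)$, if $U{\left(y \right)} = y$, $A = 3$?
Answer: $0$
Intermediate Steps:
$A U{\left(0 \right)} \left(-15\right) = 3 \cdot 0 \left(-15\right) = 0 \left(-15\right) = 0$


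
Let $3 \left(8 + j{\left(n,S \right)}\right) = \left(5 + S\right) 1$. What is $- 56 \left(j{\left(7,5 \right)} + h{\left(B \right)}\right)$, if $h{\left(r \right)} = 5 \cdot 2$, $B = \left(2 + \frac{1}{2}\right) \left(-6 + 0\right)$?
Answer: $- \frac{896}{3} \approx -298.67$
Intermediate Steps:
$j{\left(n,S \right)} = - \frac{19}{3} + \frac{S}{3}$ ($j{\left(n,S \right)} = -8 + \frac{\left(5 + S\right) 1}{3} = -8 + \frac{5 + S}{3} = -8 + \left(\frac{5}{3} + \frac{S}{3}\right) = - \frac{19}{3} + \frac{S}{3}$)
$B = -15$ ($B = \left(2 + \frac{1}{2}\right) \left(-6\right) = \frac{5}{2} \left(-6\right) = -15$)
$h{\left(r \right)} = 10$
$- 56 \left(j{\left(7,5 \right)} + h{\left(B \right)}\right) = - 56 \left(\left(- \frac{19}{3} + \frac{1}{3} \cdot 5\right) + 10\right) = - 56 \left(\left(- \frac{19}{3} + \frac{5}{3}\right) + 10\right) = - 56 \left(- \frac{14}{3} + 10\right) = \left(-56\right) \frac{16}{3} = - \frac{896}{3}$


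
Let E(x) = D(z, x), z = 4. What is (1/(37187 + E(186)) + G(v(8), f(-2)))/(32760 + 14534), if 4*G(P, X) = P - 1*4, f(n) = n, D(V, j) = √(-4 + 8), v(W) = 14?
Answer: 185947/3517633132 ≈ 5.2861e-5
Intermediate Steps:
D(V, j) = 2 (D(V, j) = √4 = 2)
G(P, X) = -1 + P/4 (G(P, X) = (P - 1*4)/4 = (P - 4)/4 = (-4 + P)/4 = -1 + P/4)
E(x) = 2
(1/(37187 + E(186)) + G(v(8), f(-2)))/(32760 + 14534) = (1/(37187 + 2) + (-1 + (¼)*14))/(32760 + 14534) = (1/37189 + (-1 + 7/2))/47294 = (1/37189 + 5/2)*(1/47294) = (185947/74378)*(1/47294) = 185947/3517633132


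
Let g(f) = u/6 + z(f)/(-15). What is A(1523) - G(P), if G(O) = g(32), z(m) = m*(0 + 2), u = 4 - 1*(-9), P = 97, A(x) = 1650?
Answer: 16521/10 ≈ 1652.1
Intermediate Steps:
u = 13 (u = 4 + 9 = 13)
z(m) = 2*m (z(m) = m*2 = 2*m)
g(f) = 13/6 - 2*f/15 (g(f) = 13/6 + (2*f)/(-15) = 13*(⅙) + (2*f)*(-1/15) = 13/6 - 2*f/15)
G(O) = -21/10 (G(O) = 13/6 - 2/15*32 = 13/6 - 64/15 = -21/10)
A(1523) - G(P) = 1650 - 1*(-21/10) = 1650 + 21/10 = 16521/10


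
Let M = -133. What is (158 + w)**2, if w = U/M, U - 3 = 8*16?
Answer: 436099689/17689 ≈ 24654.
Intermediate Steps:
U = 131 (U = 3 + 8*16 = 3 + 128 = 131)
w = -131/133 (w = 131/(-133) = 131*(-1/133) = -131/133 ≈ -0.98496)
(158 + w)**2 = (158 - 131/133)**2 = (20883/133)**2 = 436099689/17689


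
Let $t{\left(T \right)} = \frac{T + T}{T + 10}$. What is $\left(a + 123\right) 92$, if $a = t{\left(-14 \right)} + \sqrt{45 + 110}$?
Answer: $11960 + 92 \sqrt{155} \approx 13105.0$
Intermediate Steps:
$t{\left(T \right)} = \frac{2 T}{10 + T}$
$a = 7 + \sqrt{155}$ ($a = 2 \left(-14\right) \frac{1}{10 - 14} + \sqrt{45 + 110} = 2 \left(-14\right) \frac{1}{-4} + \sqrt{155} = 2 \left(-14\right) \left(- \frac{1}{4}\right) + \sqrt{155} = 7 + \sqrt{155} \approx 19.45$)
$\left(a + 123\right) 92 = \left(\left(7 + \sqrt{155}\right) + 123\right) 92 = \left(130 + \sqrt{155}\right) 92 = 11960 + 92 \sqrt{155}$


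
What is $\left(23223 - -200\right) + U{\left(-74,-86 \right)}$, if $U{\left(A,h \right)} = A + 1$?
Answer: $23350$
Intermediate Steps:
$U{\left(A,h \right)} = 1 + A$
$\left(23223 - -200\right) + U{\left(-74,-86 \right)} = \left(23223 - -200\right) + \left(1 - 74\right) = \left(23223 + 200\right) - 73 = 23423 - 73 = 23350$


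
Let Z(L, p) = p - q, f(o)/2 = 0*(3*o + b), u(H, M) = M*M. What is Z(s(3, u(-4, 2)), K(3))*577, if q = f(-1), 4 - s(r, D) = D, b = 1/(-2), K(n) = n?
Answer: 1731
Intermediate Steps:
u(H, M) = M**2
b = -1/2 (b = 1*(-1/2) = -1/2 ≈ -0.50000)
s(r, D) = 4 - D
f(o) = 0 (f(o) = 2*(0*(3*o - 1/2)) = 2*(0*(-1/2 + 3*o)) = 2*0 = 0)
q = 0
Z(L, p) = p (Z(L, p) = p - 1*0 = p + 0 = p)
Z(s(3, u(-4, 2)), K(3))*577 = 3*577 = 1731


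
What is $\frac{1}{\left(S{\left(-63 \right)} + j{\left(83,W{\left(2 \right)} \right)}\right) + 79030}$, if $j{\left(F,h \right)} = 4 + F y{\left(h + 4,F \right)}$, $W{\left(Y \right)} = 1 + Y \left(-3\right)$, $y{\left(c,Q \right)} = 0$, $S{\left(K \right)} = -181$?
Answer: $\frac{1}{78853} \approx 1.2682 \cdot 10^{-5}$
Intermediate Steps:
$W{\left(Y \right)} = 1 - 3 Y$
$j{\left(F,h \right)} = 4$ ($j{\left(F,h \right)} = 4 + F 0 = 4 + 0 = 4$)
$\frac{1}{\left(S{\left(-63 \right)} + j{\left(83,W{\left(2 \right)} \right)}\right) + 79030} = \frac{1}{\left(-181 + 4\right) + 79030} = \frac{1}{-177 + 79030} = \frac{1}{78853}$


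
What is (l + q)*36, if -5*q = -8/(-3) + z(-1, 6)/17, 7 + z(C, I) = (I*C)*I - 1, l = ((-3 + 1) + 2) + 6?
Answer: 18312/85 ≈ 215.44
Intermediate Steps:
l = 6 (l = (-2 + 2) + 6 = 0 + 6 = 6)
z(C, I) = -8 + C*I**2 (z(C, I) = -7 + ((I*C)*I - 1) = -7 + ((C*I)*I - 1) = -7 + (C*I**2 - 1) = -7 + (-1 + C*I**2) = -8 + C*I**2)
q = -4/255 (q = -(-8/(-3) + (-8 - 1*6**2)/17)/5 = -(-8*(-1/3) + (-8 - 1*36)*(1/17))/5 = -(8/3 + (-8 - 36)*(1/17))/5 = -(8/3 - 44*1/17)/5 = -(8/3 - 44/17)/5 = -1/5*4/51 = -4/255 ≈ -0.015686)
(l + q)*36 = (6 - 4/255)*36 = (1526/255)*36 = 18312/85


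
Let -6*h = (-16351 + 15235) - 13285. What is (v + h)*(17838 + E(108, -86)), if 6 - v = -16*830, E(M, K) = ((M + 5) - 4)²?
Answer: 2797063123/6 ≈ 4.6618e+8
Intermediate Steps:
E(M, K) = (1 + M)² (E(M, K) = ((5 + M) - 4)² = (1 + M)²)
v = 13286 (v = 6 - (-16)*830 = 6 - 1*(-13280) = 6 + 13280 = 13286)
h = 14401/6 (h = -((-16351 + 15235) - 13285)/6 = -(-1116 - 13285)/6 = -⅙*(-14401) = 14401/6 ≈ 2400.2)
(v + h)*(17838 + E(108, -86)) = (13286 + 14401/6)*(17838 + (1 + 108)²) = 94117*(17838 + 109²)/6 = 94117*(17838 + 11881)/6 = (94117/6)*29719 = 2797063123/6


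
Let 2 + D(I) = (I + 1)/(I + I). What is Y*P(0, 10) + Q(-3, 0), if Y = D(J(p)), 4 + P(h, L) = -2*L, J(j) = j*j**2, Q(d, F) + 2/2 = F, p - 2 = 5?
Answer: 11993/343 ≈ 34.965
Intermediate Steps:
p = 7 (p = 2 + 5 = 7)
Q(d, F) = -1 + F
J(j) = j**3
P(h, L) = -4 - 2*L
D(I) = -2 + (1 + I)/(2*I) (D(I) = -2 + (I + 1)/(I + I) = -2 + (1 + I)/((2*I)) = -2 + (1 + I)*(1/(2*I)) = -2 + (1 + I)/(2*I))
Y = -514/343 (Y = (1 - 3*7**3)/(2*(7**3)) = (1/2)*(1 - 3*343)/343 = (1/2)*(1/343)*(1 - 1029) = (1/2)*(1/343)*(-1028) = -514/343 ≈ -1.4985)
Y*P(0, 10) + Q(-3, 0) = -514*(-4 - 2*10)/343 + (-1 + 0) = -514*(-4 - 20)/343 - 1 = -514/343*(-24) - 1 = 12336/343 - 1 = 11993/343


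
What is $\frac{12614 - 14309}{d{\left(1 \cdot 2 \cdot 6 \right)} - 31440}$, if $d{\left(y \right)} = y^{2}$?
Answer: $\frac{565}{10432} \approx 0.05416$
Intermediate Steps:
$\frac{12614 - 14309}{d{\left(1 \cdot 2 \cdot 6 \right)} - 31440} = \frac{12614 - 14309}{\left(1 \cdot 2 \cdot 6\right)^{2} - 31440} = - \frac{1695}{\left(2 \cdot 6\right)^{2} - 31440} = - \frac{1695}{12^{2} - 31440} = - \frac{1695}{144 - 31440} = - \frac{1695}{-31296} = \left(-1695\right) \left(- \frac{1}{31296}\right) = \frac{565}{10432}$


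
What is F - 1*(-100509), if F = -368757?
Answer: -268248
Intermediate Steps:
F - 1*(-100509) = -368757 - 1*(-100509) = -368757 + 100509 = -268248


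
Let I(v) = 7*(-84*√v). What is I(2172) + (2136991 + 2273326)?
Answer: 4410317 - 1176*√543 ≈ 4.3829e+6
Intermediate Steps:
I(v) = -588*√v
I(2172) + (2136991 + 2273326) = -1176*√543 + (2136991 + 2273326) = -1176*√543 + 4410317 = 4410317 - 1176*√543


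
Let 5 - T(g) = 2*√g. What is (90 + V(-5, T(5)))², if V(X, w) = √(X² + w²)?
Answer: (90 + √(25 + (5 - 2*√5)²))² ≈ 9030.3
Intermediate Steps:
T(g) = 5 - 2*√g
(90 + V(-5, T(5)))² = (90 + √((-5)² + (5 - 2*√5)²))² = (90 + √(25 + (5 - 2*√5)²))²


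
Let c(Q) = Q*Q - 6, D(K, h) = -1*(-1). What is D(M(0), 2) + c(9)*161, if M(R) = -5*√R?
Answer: 12076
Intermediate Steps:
D(K, h) = 1
c(Q) = -6 + Q² (c(Q) = Q² - 6 = -6 + Q²)
D(M(0), 2) + c(9)*161 = 1 + (-6 + 9²)*161 = 1 + (-6 + 81)*161 = 1 + 75*161 = 1 + 12075 = 12076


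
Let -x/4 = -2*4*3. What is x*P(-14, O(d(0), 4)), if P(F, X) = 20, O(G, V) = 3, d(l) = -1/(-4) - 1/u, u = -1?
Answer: 1920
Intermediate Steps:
d(l) = 5/4 (d(l) = -1/(-4) - 1/(-1) = -1*(-¼) - 1*(-1) = ¼ + 1 = 5/4)
x = 96 (x = -4*(-2*4)*3 = -(-32)*3 = -4*(-24) = 96)
x*P(-14, O(d(0), 4)) = 96*20 = 1920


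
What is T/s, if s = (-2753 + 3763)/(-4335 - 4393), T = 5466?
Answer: -23853624/505 ≈ -47235.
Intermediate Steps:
s = -505/4364 (s = 1010/(-8728) = 1010*(-1/8728) = -505/4364 ≈ -0.11572)
T/s = 5466/(-505/4364) = 5466*(-4364/505) = -23853624/505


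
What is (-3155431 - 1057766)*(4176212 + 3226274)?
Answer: -31188131807742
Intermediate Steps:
(-3155431 - 1057766)*(4176212 + 3226274) = -4213197*7402486 = -31188131807742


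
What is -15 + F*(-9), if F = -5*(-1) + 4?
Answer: -96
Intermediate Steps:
F = 9 (F = 5 + 4 = 9)
-15 + F*(-9) = -15 + 9*(-9) = -15 - 81 = -96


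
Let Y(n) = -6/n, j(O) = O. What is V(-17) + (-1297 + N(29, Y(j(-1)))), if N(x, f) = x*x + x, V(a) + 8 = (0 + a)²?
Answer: -146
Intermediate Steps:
V(a) = -8 + a² (V(a) = -8 + (0 + a)² = -8 + a²)
N(x, f) = x + x² (N(x, f) = x² + x = x + x²)
V(-17) + (-1297 + N(29, Y(j(-1)))) = (-8 + (-17)²) + (-1297 + 29*(1 + 29)) = (-8 + 289) + (-1297 + 29*30) = 281 + (-1297 + 870) = 281 - 427 = -146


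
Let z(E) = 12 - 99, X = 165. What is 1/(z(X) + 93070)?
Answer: 1/92983 ≈ 1.0755e-5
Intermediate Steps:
z(E) = -87
1/(z(X) + 93070) = 1/(-87 + 93070) = 1/92983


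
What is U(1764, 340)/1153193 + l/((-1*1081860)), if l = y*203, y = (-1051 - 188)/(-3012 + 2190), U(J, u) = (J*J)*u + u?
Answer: 313615638627139273/341840585840520 ≈ 917.43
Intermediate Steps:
U(J, u) = u + u*J² (U(J, u) = J²*u + u = u*J² + u = u + u*J²)
y = 413/274 (y = -1239/(-822) = -1239*(-1/822) = 413/274 ≈ 1.5073)
l = 83839/274 (l = (413/274)*203 = 83839/274 ≈ 305.98)
U(1764, 340)/1153193 + l/((-1*1081860)) = (340*(1 + 1764²))/1153193 + 83839/(274*((-1*1081860))) = (340*(1 + 3111696))*(1/1153193) + (83839/274)/(-1081860) = (340*3111697)*(1/1153193) + (83839/274)*(-1/1081860) = 1057976980*(1/1153193) - 83839/296429640 = 1057976980/1153193 - 83839/296429640 = 313615638627139273/341840585840520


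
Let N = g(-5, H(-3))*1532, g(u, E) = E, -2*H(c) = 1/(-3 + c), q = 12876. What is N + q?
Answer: 39011/3 ≈ 13004.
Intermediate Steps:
H(c) = -1/(2*(-3 + c))
N = 383/3 (N = -1/(-6 + 2*(-3))*1532 = -1/(-6 - 6)*1532 = -1/(-12)*1532 = -1*(-1/12)*1532 = (1/12)*1532 = 383/3 ≈ 127.67)
N + q = 383/3 + 12876 = 39011/3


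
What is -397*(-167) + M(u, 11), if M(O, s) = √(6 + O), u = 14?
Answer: 66299 + 2*√5 ≈ 66304.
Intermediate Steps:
-397*(-167) + M(u, 11) = -397*(-167) + √(6 + 14) = 66299 + √20 = 66299 + 2*√5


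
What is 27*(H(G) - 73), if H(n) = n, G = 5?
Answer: -1836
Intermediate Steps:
27*(H(G) - 73) = 27*(5 - 73) = 27*(-68) = -1836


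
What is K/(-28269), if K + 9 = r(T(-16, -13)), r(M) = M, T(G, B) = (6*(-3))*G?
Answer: -31/3141 ≈ -0.0098695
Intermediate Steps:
T(G, B) = -18*G
K = 279 (K = -9 - 18*(-16) = -9 + 288 = 279)
K/(-28269) = 279/(-28269) = 279*(-1/28269) = -31/3141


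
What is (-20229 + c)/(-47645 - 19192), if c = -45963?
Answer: 22064/22279 ≈ 0.99035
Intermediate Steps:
(-20229 + c)/(-47645 - 19192) = (-20229 - 45963)/(-47645 - 19192) = -66192/(-66837) = -66192*(-1/66837) = 22064/22279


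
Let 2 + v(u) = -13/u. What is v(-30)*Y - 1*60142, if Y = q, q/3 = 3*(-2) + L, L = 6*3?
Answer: -300992/5 ≈ -60198.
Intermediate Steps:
L = 18
v(u) = -2 - 13/u
q = 36 (q = 3*(3*(-2) + 18) = 3*(-6 + 18) = 3*12 = 36)
Y = 36
v(-30)*Y - 1*60142 = (-2 - 13/(-30))*36 - 1*60142 = (-2 - 13*(-1/30))*36 - 60142 = (-2 + 13/30)*36 - 60142 = -47/30*36 - 60142 = -282/5 - 60142 = -300992/5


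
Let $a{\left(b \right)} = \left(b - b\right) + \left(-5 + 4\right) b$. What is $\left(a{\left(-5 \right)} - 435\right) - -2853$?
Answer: $2423$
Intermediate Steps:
$a{\left(b \right)} = - b$ ($a{\left(b \right)} = 0 - b = - b$)
$\left(a{\left(-5 \right)} - 435\right) - -2853 = \left(\left(-1\right) \left(-5\right) - 435\right) - -2853 = \left(5 - 435\right) + 2853 = -430 + 2853 = 2423$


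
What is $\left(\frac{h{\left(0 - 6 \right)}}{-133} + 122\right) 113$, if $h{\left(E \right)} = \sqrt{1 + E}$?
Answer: $13786 - \frac{113 i \sqrt{5}}{133} \approx 13786.0 - 1.8998 i$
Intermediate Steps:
$\left(\frac{h{\left(0 - 6 \right)}}{-133} + 122\right) 113 = \left(\frac{\sqrt{1 + \left(0 - 6\right)}}{-133} + 122\right) 113 = \left(\sqrt{1 - 6} \left(- \frac{1}{133}\right) + 122\right) 113 = \left(\sqrt{-5} \left(- \frac{1}{133}\right) + 122\right) 113 = \left(i \sqrt{5} \left(- \frac{1}{133}\right) + 122\right) 113 = \left(- \frac{i \sqrt{5}}{133} + 122\right) 113 = \left(122 - \frac{i \sqrt{5}}{133}\right) 113 = 13786 - \frac{113 i \sqrt{5}}{133}$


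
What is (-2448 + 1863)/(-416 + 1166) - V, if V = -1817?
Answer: 90811/50 ≈ 1816.2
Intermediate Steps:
(-2448 + 1863)/(-416 + 1166) - V = (-2448 + 1863)/(-416 + 1166) - 1*(-1817) = -585/750 + 1817 = -585*1/750 + 1817 = -39/50 + 1817 = 90811/50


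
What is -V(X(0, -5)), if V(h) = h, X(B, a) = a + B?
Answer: 5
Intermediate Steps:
X(B, a) = B + a
-V(X(0, -5)) = -(0 - 5) = -1*(-5) = 5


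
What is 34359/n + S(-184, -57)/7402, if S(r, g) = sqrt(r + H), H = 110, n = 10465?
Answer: 2643/805 + I*sqrt(74)/7402 ≈ 3.2832 + 0.0011622*I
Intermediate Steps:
S(r, g) = sqrt(110 + r) (S(r, g) = sqrt(r + 110) = sqrt(110 + r))
34359/n + S(-184, -57)/7402 = 34359/10465 + sqrt(110 - 184)/7402 = 34359*(1/10465) + sqrt(-74)*(1/7402) = 2643/805 + (I*sqrt(74))*(1/7402) = 2643/805 + I*sqrt(74)/7402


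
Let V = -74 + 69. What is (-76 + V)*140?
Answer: -11340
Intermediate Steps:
V = -5
(-76 + V)*140 = (-76 - 5)*140 = -81*140 = -11340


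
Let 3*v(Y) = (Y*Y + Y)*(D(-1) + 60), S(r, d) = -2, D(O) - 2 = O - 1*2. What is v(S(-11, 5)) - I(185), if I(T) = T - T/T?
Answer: -434/3 ≈ -144.67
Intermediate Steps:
D(O) = O (D(O) = 2 + (O - 1*2) = 2 + (O - 2) = 2 + (-2 + O) = O)
v(Y) = 59*Y/3 + 59*Y**2/3 (v(Y) = ((Y*Y + Y)*(-1 + 60))/3 = ((Y**2 + Y)*59)/3 = ((Y + Y**2)*59)/3 = (59*Y + 59*Y**2)/3 = 59*Y/3 + 59*Y**2/3)
I(T) = -1 + T (I(T) = T - 1*1 = T - 1 = -1 + T)
v(S(-11, 5)) - I(185) = (59/3)*(-2)*(1 - 2) - (-1 + 185) = (59/3)*(-2)*(-1) - 1*184 = 118/3 - 184 = -434/3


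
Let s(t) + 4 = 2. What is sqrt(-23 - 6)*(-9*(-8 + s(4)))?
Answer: 90*I*sqrt(29) ≈ 484.67*I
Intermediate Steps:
s(t) = -2 (s(t) = -4 + 2 = -2)
sqrt(-23 - 6)*(-9*(-8 + s(4))) = sqrt(-23 - 6)*(-9*(-8 - 2)) = sqrt(-29)*(-9*(-10)) = (I*sqrt(29))*90 = 90*I*sqrt(29)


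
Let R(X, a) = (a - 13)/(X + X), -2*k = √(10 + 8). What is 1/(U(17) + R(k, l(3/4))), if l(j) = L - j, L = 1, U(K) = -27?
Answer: -864/23039 - 68*√2/23039 ≈ -0.041676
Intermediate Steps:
k = -3*√2/2 (k = -√(10 + 8)/2 = -3*√2/2 ≈ -2.1213)
l(j) = 1 - j
R(X, a) = (-13 + a)/(2*X) (R(X, a) = (-13 + a)/((2*X)) = (-13 + a)*(1/(2*X)) = (-13 + a)/(2*X))
1/(U(17) + R(k, l(3/4))) = 1/(-27 + (-13 + (1 - 3/4))/(2*((-3*√2/2)))) = 1/(-27 + (-√2/3)*(-13 + (1 - 3/4))/2) = 1/(-27 + (-√2/3)*(-13 + (1 - 1*¾))/2) = 1/(-27 + (-√2/3)*(-13 + (1 - ¾))/2) = 1/(-27 + (-√2/3)*(-13 + ¼)/2) = 1/(-27 + (½)*(-√2/3)*(-51/4)) = 1/(-27 + 17*√2/8)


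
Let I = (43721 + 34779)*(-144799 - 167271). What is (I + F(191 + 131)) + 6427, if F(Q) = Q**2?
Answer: -24497384889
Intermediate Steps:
I = -24497495000 (I = 78500*(-312070) = -24497495000)
(I + F(191 + 131)) + 6427 = (-24497495000 + (191 + 131)**2) + 6427 = (-24497495000 + 322**2) + 6427 = (-24497495000 + 103684) + 6427 = -24497391316 + 6427 = -24497384889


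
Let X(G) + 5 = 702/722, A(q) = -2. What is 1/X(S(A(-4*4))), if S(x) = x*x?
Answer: -361/1454 ≈ -0.24828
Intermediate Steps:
S(x) = x²
X(G) = -1454/361 (X(G) = -5 + 702/722 = -5 + 702*(1/722) = -5 + 351/361 = -1454/361)
1/X(S(A(-4*4))) = 1/(-1454/361) = -361/1454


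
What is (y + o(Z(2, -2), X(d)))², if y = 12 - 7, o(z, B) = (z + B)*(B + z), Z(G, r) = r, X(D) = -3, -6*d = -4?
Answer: 900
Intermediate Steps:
d = ⅔ (d = -⅙*(-4) = ⅔ ≈ 0.66667)
o(z, B) = (B + z)² (o(z, B) = (B + z)*(B + z) = (B + z)²)
y = 5
(y + o(Z(2, -2), X(d)))² = (5 + (-3 - 2)²)² = (5 + (-5)²)² = (5 + 25)² = 30² = 900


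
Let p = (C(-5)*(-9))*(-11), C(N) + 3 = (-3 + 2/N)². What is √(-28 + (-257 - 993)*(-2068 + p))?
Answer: 2*√381418 ≈ 1235.2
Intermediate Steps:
C(N) = -3 + (-3 + 2/N)²
p = 21186/25 (p = ((6 - 12/(-5) + 4/(-5)²)*(-9))*(-11) = ((6 - 12*(-⅕) + 4*(1/25))*(-9))*(-11) = ((6 + 12/5 + 4/25)*(-9))*(-11) = ((214/25)*(-9))*(-11) = -1926/25*(-11) = 21186/25 ≈ 847.44)
√(-28 + (-257 - 993)*(-2068 + p)) = √(-28 + (-257 - 993)*(-2068 + 21186/25)) = √(-28 - 1250*(-30514/25)) = √(-28 + 1525700) = √1525672 = 2*√381418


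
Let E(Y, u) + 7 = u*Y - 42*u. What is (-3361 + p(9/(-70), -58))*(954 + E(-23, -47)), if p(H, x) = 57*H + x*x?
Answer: -606303/35 ≈ -17323.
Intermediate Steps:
E(Y, u) = -7 - 42*u + Y*u (E(Y, u) = -7 + (u*Y - 42*u) = -7 + (Y*u - 42*u) = -7 + (-42*u + Y*u) = -7 - 42*u + Y*u)
p(H, x) = x² + 57*H (p(H, x) = 57*H + x² = x² + 57*H)
(-3361 + p(9/(-70), -58))*(954 + E(-23, -47)) = (-3361 + ((-58)² + 57*(9/(-70))))*(954 + (-7 - 42*(-47) - 23*(-47))) = (-3361 + (3364 + 57*(9*(-1/70))))*(954 + (-7 + 1974 + 1081)) = (-3361 + (3364 + 57*(-9/70)))*(954 + 3048) = (-3361 + (3364 - 513/70))*4002 = (-3361 + 234967/70)*4002 = -303/70*4002 = -606303/35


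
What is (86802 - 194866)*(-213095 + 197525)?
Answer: 1682556480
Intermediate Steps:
(86802 - 194866)*(-213095 + 197525) = -108064*(-15570) = 1682556480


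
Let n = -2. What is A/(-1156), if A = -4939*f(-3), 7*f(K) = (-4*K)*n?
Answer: -29634/2023 ≈ -14.649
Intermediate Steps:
f(K) = 8*K/7 (f(K) = (-4*K*(-2))/7 = (8*K)/7 = 8*K/7)
A = 118536/7 (A = -39512*(-3)/7 = -4939*(-24/7) = 118536/7 ≈ 16934.)
A/(-1156) = (118536/7)/(-1156) = (118536/7)*(-1/1156) = -29634/2023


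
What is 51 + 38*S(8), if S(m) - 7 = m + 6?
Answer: 849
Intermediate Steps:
S(m) = 13 + m (S(m) = 7 + (m + 6) = 7 + (6 + m) = 13 + m)
51 + 38*S(8) = 51 + 38*(13 + 8) = 51 + 38*21 = 51 + 798 = 849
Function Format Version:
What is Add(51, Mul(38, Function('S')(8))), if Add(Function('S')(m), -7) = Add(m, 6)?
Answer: 849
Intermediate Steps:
Function('S')(m) = Add(13, m) (Function('S')(m) = Add(7, Add(m, 6)) = Add(7, Add(6, m)) = Add(13, m))
Add(51, Mul(38, Function('S')(8))) = Add(51, Mul(38, Add(13, 8))) = Add(51, Mul(38, 21)) = Add(51, 798) = 849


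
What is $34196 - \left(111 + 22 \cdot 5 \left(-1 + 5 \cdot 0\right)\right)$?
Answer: $34195$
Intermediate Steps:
$34196 - \left(111 + 22 \cdot 5 \left(-1 + 5 \cdot 0\right)\right) = 34196 - \left(111 + 22 \cdot 5 \left(-1 + 0\right)\right) = 34196 - \left(111 + 22 \cdot 5 \left(-1\right)\right) = 34196 - \left(111 + 22 \left(-5\right)\right) = 34196 - \left(111 - 110\right) = 34196 - 1 = 34195$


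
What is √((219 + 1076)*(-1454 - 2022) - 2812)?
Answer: 2*I*√1126058 ≈ 2122.3*I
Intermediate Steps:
√((219 + 1076)*(-1454 - 2022) - 2812) = √(1295*(-3476) - 2812) = √(-4501420 - 2812) = √(-4504232) = 2*I*√1126058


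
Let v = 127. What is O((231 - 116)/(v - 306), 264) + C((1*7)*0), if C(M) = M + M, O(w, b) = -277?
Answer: -277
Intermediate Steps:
C(M) = 2*M
O((231 - 116)/(v - 306), 264) + C((1*7)*0) = -277 + 2*((1*7)*0) = -277 + 2*(7*0) = -277 + 2*0 = -277 + 0 = -277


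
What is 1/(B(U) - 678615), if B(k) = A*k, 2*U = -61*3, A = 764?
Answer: -1/748521 ≈ -1.3360e-6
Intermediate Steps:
U = -183/2 (U = (-61*3)/2 = (1/2)*(-183) = -183/2 ≈ -91.500)
B(k) = 764*k
1/(B(U) - 678615) = 1/(764*(-183/2) - 678615) = 1/(-69906 - 678615) = 1/(-748521) = -1/748521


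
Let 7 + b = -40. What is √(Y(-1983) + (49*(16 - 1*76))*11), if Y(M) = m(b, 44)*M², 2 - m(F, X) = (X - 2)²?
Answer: I*√6928725558 ≈ 83239.0*I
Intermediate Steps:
b = -47 (b = -7 - 40 = -47)
m(F, X) = 2 - (-2 + X)² (m(F, X) = 2 - (X - 2)² = 2 - (-2 + X)²)
Y(M) = -1762*M² (Y(M) = (2 - (-2 + 44)²)*M² = (2 - 1*42²)*M² = (2 - 1*1764)*M² = (2 - 1764)*M² = -1762*M²)
√(Y(-1983) + (49*(16 - 1*76))*11) = √(-1762*(-1983)² + (49*(16 - 1*76))*11) = √(-1762*3932289 + (49*(16 - 76))*11) = √(-6928693218 + (49*(-60))*11) = √(-6928693218 - 2940*11) = √(-6928693218 - 32340) = √(-6928725558) = I*√6928725558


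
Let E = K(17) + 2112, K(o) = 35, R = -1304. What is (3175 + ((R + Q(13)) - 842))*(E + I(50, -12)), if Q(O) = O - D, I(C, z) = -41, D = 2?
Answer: 2190240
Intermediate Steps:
Q(O) = -2 + O (Q(O) = O - 1*2 = O - 2 = -2 + O)
E = 2147 (E = 35 + 2112 = 2147)
(3175 + ((R + Q(13)) - 842))*(E + I(50, -12)) = (3175 + ((-1304 + (-2 + 13)) - 842))*(2147 - 41) = (3175 + ((-1304 + 11) - 842))*2106 = (3175 + (-1293 - 842))*2106 = (3175 - 2135)*2106 = 1040*2106 = 2190240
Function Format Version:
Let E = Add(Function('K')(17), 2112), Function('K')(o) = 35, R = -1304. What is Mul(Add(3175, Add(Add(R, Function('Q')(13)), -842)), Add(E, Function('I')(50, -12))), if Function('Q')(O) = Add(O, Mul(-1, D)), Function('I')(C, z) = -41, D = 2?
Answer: 2190240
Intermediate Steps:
Function('Q')(O) = Add(-2, O) (Function('Q')(O) = Add(O, Mul(-1, 2)) = Add(O, -2) = Add(-2, O))
E = 2147 (E = Add(35, 2112) = 2147)
Mul(Add(3175, Add(Add(R, Function('Q')(13)), -842)), Add(E, Function('I')(50, -12))) = Mul(Add(3175, Add(Add(-1304, Add(-2, 13)), -842)), Add(2147, -41)) = Mul(Add(3175, Add(Add(-1304, 11), -842)), 2106) = Mul(Add(3175, Add(-1293, -842)), 2106) = Mul(Add(3175, -2135), 2106) = Mul(1040, 2106) = 2190240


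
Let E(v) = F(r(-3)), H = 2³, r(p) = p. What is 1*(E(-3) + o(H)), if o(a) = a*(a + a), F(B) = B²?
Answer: 137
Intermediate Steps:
H = 8
E(v) = 9 (E(v) = (-3)² = 9)
o(a) = 2*a² (o(a) = a*(2*a) = 2*a²)
1*(E(-3) + o(H)) = 1*(9 + 2*8²) = 1*(9 + 2*64) = 1*(9 + 128) = 1*137 = 137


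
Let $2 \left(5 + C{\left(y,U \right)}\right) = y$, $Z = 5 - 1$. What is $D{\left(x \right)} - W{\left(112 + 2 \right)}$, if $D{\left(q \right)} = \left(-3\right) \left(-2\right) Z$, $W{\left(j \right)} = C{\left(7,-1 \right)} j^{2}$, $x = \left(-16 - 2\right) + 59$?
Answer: $19518$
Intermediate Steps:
$Z = 4$
$C{\left(y,U \right)} = -5 + \frac{y}{2}$
$x = 41$ ($x = -18 + 59 = 41$)
$W{\left(j \right)} = - \frac{3 j^{2}}{2}$ ($W{\left(j \right)} = \left(-5 + \frac{1}{2} \cdot 7\right) j^{2} = \left(-5 + \frac{7}{2}\right) j^{2} = - \frac{3 j^{2}}{2}$)
$D{\left(q \right)} = 24$ ($D{\left(q \right)} = \left(-3\right) \left(-2\right) 4 = 6 \cdot 4 = 24$)
$D{\left(x \right)} - W{\left(112 + 2 \right)} = 24 - - \frac{3 \left(112 + 2\right)^{2}}{2} = 24 - - \frac{3 \cdot 114^{2}}{2} = 24 - \left(- \frac{3}{2}\right) 12996 = 24 - -19494 = 24 + 19494 = 19518$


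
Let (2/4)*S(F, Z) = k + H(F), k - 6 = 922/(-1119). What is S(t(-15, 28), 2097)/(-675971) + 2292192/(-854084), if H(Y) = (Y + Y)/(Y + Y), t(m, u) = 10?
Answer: -61923296659802/23072821479147 ≈ -2.6838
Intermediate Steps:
H(Y) = 1 (H(Y) = (2*Y)/((2*Y)) = (2*Y)*(1/(2*Y)) = 1)
k = 5792/1119 (k = 6 + 922/(-1119) = 6 + 922*(-1/1119) = 6 - 922/1119 = 5792/1119 ≈ 5.1760)
S(F, Z) = 13822/1119 (S(F, Z) = 2*(5792/1119 + 1) = 2*(6911/1119) = 13822/1119)
S(t(-15, 28), 2097)/(-675971) + 2292192/(-854084) = (13822/1119)/(-675971) + 2292192/(-854084) = (13822/1119)*(-1/675971) + 2292192*(-1/854084) = -13822/756411549 - 81864/30503 = -61923296659802/23072821479147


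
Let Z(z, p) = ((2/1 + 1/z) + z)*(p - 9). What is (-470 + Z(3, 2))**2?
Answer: 2316484/9 ≈ 2.5739e+5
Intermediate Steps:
Z(z, p) = (-9 + p)*(2 + z + 1/z) (Z(z, p) = ((2*1 + 1/z) + z)*(-9 + p) = ((2 + 1/z) + z)*(-9 + p) = (2 + z + 1/z)*(-9 + p) = (-9 + p)*(2 + z + 1/z))
(-470 + Z(3, 2))**2 = (-470 + (-9 + 2 + 3*(-18 - 9*3 + 2*2 + 2*3))/3)**2 = (-470 + (-9 + 2 + 3*(-18 - 27 + 4 + 6))/3)**2 = (-470 + (-9 + 2 + 3*(-35))/3)**2 = (-470 + (-9 + 2 - 105)/3)**2 = (-470 + (1/3)*(-112))**2 = (-470 - 112/3)**2 = (-1522/3)**2 = 2316484/9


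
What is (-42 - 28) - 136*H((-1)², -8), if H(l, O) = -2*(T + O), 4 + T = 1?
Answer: -3062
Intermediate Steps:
T = -3 (T = -4 + 1 = -3)
H(l, O) = 6 - 2*O (H(l, O) = -2*(-3 + O) = 6 - 2*O)
(-42 - 28) - 136*H((-1)², -8) = (-42 - 28) - 136*(6 - 2*(-8)) = -70 - 136*(6 + 16) = -70 - 136*22 = -70 - 2992 = -3062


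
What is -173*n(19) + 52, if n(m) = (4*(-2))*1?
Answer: 1436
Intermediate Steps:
n(m) = -8 (n(m) = -8*1 = -8)
-173*n(19) + 52 = -173*(-8) + 52 = 1384 + 52 = 1436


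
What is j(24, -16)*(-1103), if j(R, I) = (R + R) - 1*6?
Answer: -46326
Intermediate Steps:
j(R, I) = -6 + 2*R (j(R, I) = 2*R - 6 = -6 + 2*R)
j(24, -16)*(-1103) = (-6 + 2*24)*(-1103) = (-6 + 48)*(-1103) = 42*(-1103) = -46326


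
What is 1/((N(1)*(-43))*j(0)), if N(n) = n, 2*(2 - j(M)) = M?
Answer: -1/86 ≈ -0.011628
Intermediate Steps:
j(M) = 2 - M/2
1/((N(1)*(-43))*j(0)) = 1/((1*(-43))*(2 - ½*0)) = 1/(-43*(2 + 0)) = 1/(-43*2) = 1/(-86) = -1/86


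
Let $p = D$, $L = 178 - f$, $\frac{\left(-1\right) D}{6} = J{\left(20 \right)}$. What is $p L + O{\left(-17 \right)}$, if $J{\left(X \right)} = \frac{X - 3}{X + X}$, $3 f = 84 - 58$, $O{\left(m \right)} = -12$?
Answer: $- \frac{2219}{5} \approx -443.8$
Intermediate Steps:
$f = \frac{26}{3}$ ($f = \frac{84 - 58}{3} = \frac{1}{3} \cdot 26 = \frac{26}{3} \approx 8.6667$)
$J{\left(X \right)} = \frac{-3 + X}{2 X}$
$D = - \frac{51}{20}$ ($D = - 6 \frac{-3 + 20}{2 \cdot 20} = - 6 \cdot \frac{1}{2} \cdot \frac{1}{20} \cdot 17 = \left(-6\right) \frac{17}{40} = - \frac{51}{20} \approx -2.55$)
$L = \frac{508}{3}$ ($L = 178 - \frac{26}{3} = \frac{508}{3} \approx 169.33$)
$p = - \frac{51}{20} \approx -2.55$
$p L + O{\left(-17 \right)} = \left(- \frac{51}{20}\right) \frac{508}{3} - 12 = - \frac{2159}{5} - 12 = - \frac{2219}{5}$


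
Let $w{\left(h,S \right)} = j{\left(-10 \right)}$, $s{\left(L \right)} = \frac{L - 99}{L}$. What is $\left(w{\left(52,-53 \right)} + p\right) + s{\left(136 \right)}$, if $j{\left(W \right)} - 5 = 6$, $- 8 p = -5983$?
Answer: $\frac{25811}{34} \approx 759.15$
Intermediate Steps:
$p = \frac{5983}{8}$ ($p = \left(- \frac{1}{8}\right) \left(-5983\right) = \frac{5983}{8} \approx 747.88$)
$j{\left(W \right)} = 11$ ($j{\left(W \right)} = 5 + 6 = 11$)
$s{\left(L \right)} = \frac{-99 + L}{L}$
$w{\left(h,S \right)} = 11$
$\left(w{\left(52,-53 \right)} + p\right) + s{\left(136 \right)} = \left(11 + \frac{5983}{8}\right) + \frac{-99 + 136}{136} = \frac{6071}{8} + \frac{1}{136} \cdot 37 = \frac{6071}{8} + \frac{37}{136} = \frac{25811}{34}$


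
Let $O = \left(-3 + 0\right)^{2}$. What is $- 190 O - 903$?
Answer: $-2613$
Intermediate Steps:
$O = 9$ ($O = \left(-3\right)^{2} = 9$)
$- 190 O - 903 = \left(-190\right) 9 - 903 = -1710 - 903 = -2613$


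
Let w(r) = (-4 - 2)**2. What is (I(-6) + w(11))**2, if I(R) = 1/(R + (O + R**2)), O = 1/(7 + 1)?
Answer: 75411856/58081 ≈ 1298.4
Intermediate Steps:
O = 1/8 ≈ 0.12500
w(r) = 36 (w(r) = (-6)**2 = 36)
I(R) = 1/(1/8 + R + R**2) (I(R) = 1/(R + (1/8 + R**2)) = 1/(1/8 + R + R**2))
(I(-6) + w(11))**2 = (8/(1 + 8*(-6) + 8*(-6)**2) + 36)**2 = (8/(1 - 48 + 8*36) + 36)**2 = (8/(1 - 48 + 288) + 36)**2 = (8/241 + 36)**2 = (8684/241)**2 = 75411856/58081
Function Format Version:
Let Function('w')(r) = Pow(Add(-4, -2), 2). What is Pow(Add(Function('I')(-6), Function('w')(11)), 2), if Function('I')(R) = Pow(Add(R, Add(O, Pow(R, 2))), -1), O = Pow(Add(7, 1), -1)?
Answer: Rational(75411856, 58081) ≈ 1298.4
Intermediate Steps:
O = Rational(1, 8) (O = Pow(8, -1) = Rational(1, 8) ≈ 0.12500)
Function('w')(r) = 36 (Function('w')(r) = Pow(-6, 2) = 36)
Function('I')(R) = Pow(Add(Rational(1, 8), R, Pow(R, 2)), -1) (Function('I')(R) = Pow(Add(R, Add(Rational(1, 8), Pow(R, 2))), -1) = Pow(Add(Rational(1, 8), R, Pow(R, 2)), -1))
Pow(Add(Function('I')(-6), Function('w')(11)), 2) = Pow(Add(Mul(8, Pow(Add(1, Mul(8, -6), Mul(8, Pow(-6, 2))), -1)), 36), 2) = Pow(Add(Mul(8, Pow(Add(1, -48, Mul(8, 36)), -1)), 36), 2) = Pow(Add(Mul(8, Pow(Add(1, -48, 288), -1)), 36), 2) = Pow(Add(Mul(8, Pow(241, -1)), 36), 2) = Pow(Add(Mul(8, Rational(1, 241)), 36), 2) = Pow(Add(Rational(8, 241), 36), 2) = Pow(Rational(8684, 241), 2) = Rational(75411856, 58081)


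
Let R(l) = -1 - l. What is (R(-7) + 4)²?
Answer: 100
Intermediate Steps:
(R(-7) + 4)² = ((-1 - 1*(-7)) + 4)² = ((-1 + 7) + 4)² = (6 + 4)² = 10² = 100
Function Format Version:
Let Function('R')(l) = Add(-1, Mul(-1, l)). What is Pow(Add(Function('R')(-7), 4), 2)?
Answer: 100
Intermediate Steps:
Pow(Add(Function('R')(-7), 4), 2) = Pow(Add(Add(-1, Mul(-1, -7)), 4), 2) = Pow(Add(Add(-1, 7), 4), 2) = Pow(Add(6, 4), 2) = Pow(10, 2) = 100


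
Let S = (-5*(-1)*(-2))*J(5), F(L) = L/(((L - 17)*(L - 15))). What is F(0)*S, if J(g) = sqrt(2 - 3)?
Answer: 0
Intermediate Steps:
J(g) = I (J(g) = sqrt(-1) = I)
F(L) = L/((-17 + L)*(-15 + L)) (F(L) = L/(((-17 + L)*(-15 + L))) = L*(1/((-17 + L)*(-15 + L))) = L/((-17 + L)*(-15 + L)))
S = -10*I (S = (-5*(-1)*(-2))*I = (5*(-2))*I = -10*I ≈ -10.0*I)
F(0)*S = (0/(255 + 0**2 - 32*0))*(-10*I) = (0/(255 + 0 + 0))*(-10*I) = (0/255)*(-10*I) = (0*(1/255))*(-10*I) = 0*(-10*I) = 0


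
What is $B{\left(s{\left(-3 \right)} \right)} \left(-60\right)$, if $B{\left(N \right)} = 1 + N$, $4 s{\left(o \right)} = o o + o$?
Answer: $-150$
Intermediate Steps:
$s{\left(o \right)} = \frac{o}{4} + \frac{o^{2}}{4}$ ($s{\left(o \right)} = \frac{o o + o}{4} = \frac{o^{2} + o}{4} = \frac{o + o^{2}}{4} = \frac{o}{4} + \frac{o^{2}}{4}$)
$B{\left(s{\left(-3 \right)} \right)} \left(-60\right) = \left(1 + \frac{1}{4} \left(-3\right) \left(1 - 3\right)\right) \left(-60\right) = \left(1 + \frac{1}{4} \left(-3\right) \left(-2\right)\right) \left(-60\right) = \left(1 + \frac{3}{2}\right) \left(-60\right) = \frac{5}{2} \left(-60\right) = -150$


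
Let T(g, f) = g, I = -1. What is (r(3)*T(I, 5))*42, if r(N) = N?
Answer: -126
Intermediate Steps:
(r(3)*T(I, 5))*42 = (3*(-1))*42 = -3*42 = -126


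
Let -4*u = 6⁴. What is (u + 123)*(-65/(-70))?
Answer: -2613/14 ≈ -186.64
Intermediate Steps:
u = -324 (u = -¼*6⁴ = -¼*1296 = -324)
(u + 123)*(-65/(-70)) = (-324 + 123)*(-65/(-70)) = -(-13065)*(-1)/70 = -201*13/14 = -2613/14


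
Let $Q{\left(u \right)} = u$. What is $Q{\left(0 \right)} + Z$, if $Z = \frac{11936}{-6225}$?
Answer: $- \frac{11936}{6225} \approx -1.9174$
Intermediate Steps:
$Z = - \frac{11936}{6225}$ ($Z = 11936 \left(- \frac{1}{6225}\right) = - \frac{11936}{6225} \approx -1.9174$)
$Q{\left(0 \right)} + Z = 0 - \frac{11936}{6225} = - \frac{11936}{6225}$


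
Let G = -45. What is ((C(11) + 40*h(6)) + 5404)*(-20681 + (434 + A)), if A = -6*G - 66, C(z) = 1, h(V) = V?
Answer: -113142735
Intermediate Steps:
A = 204 (A = -6*(-45) - 66 = 270 - 66 = 204)
((C(11) + 40*h(6)) + 5404)*(-20681 + (434 + A)) = ((1 + 40*6) + 5404)*(-20681 + (434 + 204)) = ((1 + 240) + 5404)*(-20681 + 638) = (241 + 5404)*(-20043) = 5645*(-20043) = -113142735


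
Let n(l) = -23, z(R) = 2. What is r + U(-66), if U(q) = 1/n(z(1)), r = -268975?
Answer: -6186426/23 ≈ -2.6898e+5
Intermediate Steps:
U(q) = -1/23 (U(q) = 1/(-23) = -1/23)
r + U(-66) = -268975 - 1/23 = -6186426/23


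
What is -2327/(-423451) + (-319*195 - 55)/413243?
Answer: -25402442799/174988161593 ≈ -0.14517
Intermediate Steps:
-2327/(-423451) + (-319*195 - 55)/413243 = -2327*(-1/423451) + (-62205 - 55)*(1/413243) = 2327/423451 - 62260*1/413243 = 2327/423451 - 62260/413243 = -25402442799/174988161593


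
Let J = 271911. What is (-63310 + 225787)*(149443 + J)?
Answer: 68460333858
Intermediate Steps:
(-63310 + 225787)*(149443 + J) = (-63310 + 225787)*(149443 + 271911) = 162477*421354 = 68460333858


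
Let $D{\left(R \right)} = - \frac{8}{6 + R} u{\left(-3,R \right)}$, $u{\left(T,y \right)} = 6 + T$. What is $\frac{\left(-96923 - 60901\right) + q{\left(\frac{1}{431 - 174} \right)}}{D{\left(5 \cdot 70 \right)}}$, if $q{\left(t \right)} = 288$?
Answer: $2336784$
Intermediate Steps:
$D{\left(R \right)} = - \frac{24}{6 + R}$ ($D{\left(R \right)} = - \frac{8}{6 + R} \left(6 - 3\right) = - \frac{8}{6 + R} 3 = - \frac{24}{6 + R}$)
$\frac{\left(-96923 - 60901\right) + q{\left(\frac{1}{431 - 174} \right)}}{D{\left(5 \cdot 70 \right)}} = \frac{\left(-96923 - 60901\right) + 288}{\left(-24\right) \frac{1}{6 + 5 \cdot 70}} = \frac{-157824 + 288}{\left(-24\right) \frac{1}{6 + 350}} = - \frac{157536}{\left(-24\right) \frac{1}{356}} = - \frac{157536}{- \frac{6}{89}} = \left(-157536\right) \left(- \frac{89}{6}\right) = 2336784$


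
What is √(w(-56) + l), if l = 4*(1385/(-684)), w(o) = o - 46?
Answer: I*√357713/57 ≈ 10.493*I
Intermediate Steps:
w(o) = -46 + o
l = -1385/171 (l = 4*(1385*(-1/684)) = 4*(-1385/684) = -1385/171 ≈ -8.0994)
√(w(-56) + l) = √((-46 - 56) - 1385/171) = √(-102 - 1385/171) = √(-18827/171) = I*√357713/57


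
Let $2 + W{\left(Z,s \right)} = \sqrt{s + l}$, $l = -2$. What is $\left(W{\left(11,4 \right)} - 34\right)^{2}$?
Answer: $\left(36 - \sqrt{2}\right)^{2} \approx 1196.2$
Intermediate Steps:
$W{\left(Z,s \right)} = -2 + \sqrt{-2 + s}$ ($W{\left(Z,s \right)} = -2 + \sqrt{s - 2} = -2 + \sqrt{-2 + s}$)
$\left(W{\left(11,4 \right)} - 34\right)^{2} = \left(\left(-2 + \sqrt{-2 + 4}\right) - 34\right)^{2} = \left(\left(-2 + \sqrt{2}\right) - 34\right)^{2} = \left(-36 + \sqrt{2}\right)^{2}$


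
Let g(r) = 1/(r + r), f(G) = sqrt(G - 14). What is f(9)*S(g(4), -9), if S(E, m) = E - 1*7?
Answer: -55*I*sqrt(5)/8 ≈ -15.373*I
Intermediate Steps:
f(G) = sqrt(-14 + G)
g(r) = 1/(2*r)
S(E, m) = -7 + E (S(E, m) = E - 7 = -7 + E)
f(9)*S(g(4), -9) = sqrt(-14 + 9)*(-7 + (1/2)/4) = sqrt(-5)*(-7 + (1/2)*(1/4)) = (I*sqrt(5))*(-7 + 1/8) = (I*sqrt(5))*(-55/8) = -55*I*sqrt(5)/8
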